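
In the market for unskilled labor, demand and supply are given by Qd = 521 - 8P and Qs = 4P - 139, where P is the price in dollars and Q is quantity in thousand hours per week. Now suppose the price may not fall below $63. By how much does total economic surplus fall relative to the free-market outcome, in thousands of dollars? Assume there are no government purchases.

768

Without the control the market clears where 521 - 8P = 4P - 139, i.e. P* = 55 and Q* = 81.
Since 63 > 55, the floor is binding.
At P = 63: Qd = 521 - 8·63 = 17 and Qs = 4·63 - 139 = 113.
Quantity traded falls to 17. At Q = 17 the demand price is (521 - 17)/8 = 63 and the supply price is (139 + 17)/4 = 39.
Deadweight loss = ½ · (63 - 39) · (81 - 17) = ½ · 24 · 64 = 768.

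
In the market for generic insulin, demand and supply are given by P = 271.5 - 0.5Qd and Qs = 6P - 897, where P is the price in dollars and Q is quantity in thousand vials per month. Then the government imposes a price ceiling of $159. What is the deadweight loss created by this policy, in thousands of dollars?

Rearranging demand gives Qd = 543 - 2P. Without the control the market clears where 543 - 2P = 6P - 897, i.e. P* = 180 and Q* = 183.
The ceiling of 159 is below the equilibrium price 180, so it binds.
At P = 159: Qd = 543 - 2·159 = 225 and Qs = 6·159 - 897 = 57.
Quantity traded falls to 57. At Q = 57 the demand price is (543 - 57)/2 = 243 and the supply price is (897 + 57)/6 = 159.
Deadweight loss = ½ · (243 - 159) · (183 - 57) = ½ · 84 · 126 = 5292.

5292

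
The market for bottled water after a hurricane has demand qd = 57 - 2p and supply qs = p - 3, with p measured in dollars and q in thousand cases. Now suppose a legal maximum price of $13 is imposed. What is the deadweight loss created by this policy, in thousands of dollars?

Without the control the market clears where 57 - 2p = p - 3, i.e. p* = 20 and q* = 17.
Because the ceiling (13) lies below the market-clearing price, it is binding.
At p = 13: qd = 57 - 2·13 = 31 and qs = 13 - 3 = 10.
Quantity traded falls to 10. At q = 10 the demand price is (57 - 10)/2 = 23.5 and the supply price is 3 + 10 = 13.
Deadweight loss = ½ · (23.5 - 13) · (17 - 10) = ½ · 10.5 · 7 = 36.75.

36.75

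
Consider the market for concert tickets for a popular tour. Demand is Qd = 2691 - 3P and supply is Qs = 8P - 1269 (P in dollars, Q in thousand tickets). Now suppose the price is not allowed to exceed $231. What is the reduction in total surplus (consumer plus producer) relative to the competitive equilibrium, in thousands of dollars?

Without the control the market clears where 2691 - 3P = 8P - 1269, i.e. P* = 360 and Q* = 1611.
Because the ceiling (231) lies below the market-clearing price, it is binding.
At P = 231: Qd = 2691 - 3·231 = 1998 and Qs = 8·231 - 1269 = 579.
Quantity traded falls to 579. At Q = 579 the demand price is (2691 - 579)/3 = 704 and the supply price is (1269 + 579)/8 = 231.
Deadweight loss = ½ · (704 - 231) · (1611 - 579) = ½ · 473 · 1032 = 244068.

244068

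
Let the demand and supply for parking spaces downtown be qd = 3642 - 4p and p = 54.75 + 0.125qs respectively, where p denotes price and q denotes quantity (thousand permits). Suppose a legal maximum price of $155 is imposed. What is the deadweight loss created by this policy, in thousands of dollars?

410700

Rearranging supply gives qs = 8p - 438. Without the control the market clears where 3642 - 4p = 8p - 438, i.e. p* = 340 and q* = 2282.
Because the ceiling (155) lies below the market-clearing price, it is binding.
At p = 155: qd = 3642 - 4·155 = 3022 and qs = 8·155 - 438 = 802.
Quantity traded falls to 802. At q = 802 the demand price is (3642 - 802)/4 = 710 and the supply price is (438 + 802)/8 = 155.
Deadweight loss = ½ · (710 - 155) · (2282 - 802) = ½ · 555 · 1480 = 410700.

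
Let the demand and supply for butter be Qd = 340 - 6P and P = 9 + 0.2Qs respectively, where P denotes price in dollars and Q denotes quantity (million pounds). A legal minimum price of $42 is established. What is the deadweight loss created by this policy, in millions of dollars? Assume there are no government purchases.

323.4

Rearranging supply gives Qs = 5P - 45. In a free market, 340 - 6P = 5P - 45 gives the equilibrium P* = 35, Q* = 130.
Since 42 > 35, the floor is binding.
At P = 42: Qd = 340 - 6·42 = 88 and Qs = 5·42 - 45 = 165.
Quantity traded falls to 88. At Q = 88 the demand price is (340 - 88)/6 = 42 and the supply price is (45 + 88)/5 = 26.6.
Deadweight loss = ½ · (42 - 26.6) · (130 - 88) = ½ · 15.4 · 42 = 323.4.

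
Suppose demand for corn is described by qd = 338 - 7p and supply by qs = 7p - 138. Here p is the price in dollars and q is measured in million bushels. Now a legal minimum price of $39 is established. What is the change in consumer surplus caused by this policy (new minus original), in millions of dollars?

In a free market, 338 - 7p = 7p - 138 gives the equilibrium p* = 34, q* = 100.
Since 39 > 34, the floor is binding.
At p = 39: qd = 338 - 7·39 = 65 and qs = 7·39 - 138 = 135.
Consumer surplus without the control is ½ · (338/7 - 34) · 100 = 5000/7.
With the floor, consumers buy 65 units at 39, so CS = ½ · (338/7 - 39) · 65 = 4225/14.
Change in consumer surplus = 4225/14 - 5000/7 = -412.5.

-412.5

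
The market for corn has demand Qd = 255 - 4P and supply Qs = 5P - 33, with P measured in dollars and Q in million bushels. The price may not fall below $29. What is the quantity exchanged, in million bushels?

127

Setting quantity demanded equal to quantity supplied, 255 - 4P = 5P - 33, gives P* = 32 and Q* = 127.
Since 29 is below P* = 32, the floor does not bind and the free-market outcome prevails.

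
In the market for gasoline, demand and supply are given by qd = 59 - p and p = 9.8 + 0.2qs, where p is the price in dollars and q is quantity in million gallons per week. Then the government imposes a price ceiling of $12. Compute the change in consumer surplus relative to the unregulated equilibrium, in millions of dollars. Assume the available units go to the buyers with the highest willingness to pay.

Rearranging supply gives qs = 5p - 49. In a free market, 59 - p = 5p - 49 gives the equilibrium p* = 18, q* = 41.
The ceiling of 12 is below the equilibrium price 18, so it binds.
At p = 12: qd = 59 - 12 = 47 and qs = 5·12 - 49 = 11.
Consumer surplus without the control is ½ · (59 - 18) · 41 = 840.5.
With the ceiling, 11 units are sold at 12 (assume they go to the highest-value buyers). The demand price at q = 11 is 48, so CS = ½ · [(59 - 12) + (48 - 12)] · 11 = 456.5.
Change in consumer surplus = 456.5 - 840.5 = -384.

-384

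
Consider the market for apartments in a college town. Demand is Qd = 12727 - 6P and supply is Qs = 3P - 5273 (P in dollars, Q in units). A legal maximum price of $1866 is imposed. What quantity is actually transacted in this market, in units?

325

Setting quantity demanded equal to quantity supplied, 12727 - 6P = 3P - 5273, gives P* = 2000 and Q* = 727.
The ceiling of 1866 is below the equilibrium price 2000, so it binds.
At P = 1866: Qd = 12727 - 6·1866 = 1531 and Qs = 3·1866 - 5273 = 325.
The quantity actually transacted is the short side, supply: 325.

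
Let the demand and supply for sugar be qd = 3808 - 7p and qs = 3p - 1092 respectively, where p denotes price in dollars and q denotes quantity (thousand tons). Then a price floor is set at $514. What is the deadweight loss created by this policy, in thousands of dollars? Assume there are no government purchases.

6720

Equilibrium: 3808 - 7p = 3p - 1092, so 4900 = 10p and p* = 490, q* = 378.
The floor of 514 is above the equilibrium price 490, so it binds.
At p = 514: qd = 3808 - 7·514 = 210 and qs = 3·514 - 1092 = 450.
Quantity traded falls to 210. At q = 210 the demand price is (3808 - 210)/7 = 514 and the supply price is (1092 + 210)/3 = 434.
Deadweight loss = ½ · (514 - 434) · (378 - 210) = ½ · 80 · 168 = 6720.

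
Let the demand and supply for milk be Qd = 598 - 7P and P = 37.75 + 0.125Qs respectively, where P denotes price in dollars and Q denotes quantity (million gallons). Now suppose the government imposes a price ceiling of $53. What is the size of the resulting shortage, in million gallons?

Rearranging supply gives Qs = 8P - 302. Equilibrium: 598 - 7P = 8P - 302, so 900 = 15P and P* = 60, Q* = 178.
Since 53 < 60, the ceiling is binding.
At P = 53: Qd = 598 - 7·53 = 227 and Qs = 8·53 - 302 = 122.
Shortage = Qd - Qs = 227 - 122 = 105.

105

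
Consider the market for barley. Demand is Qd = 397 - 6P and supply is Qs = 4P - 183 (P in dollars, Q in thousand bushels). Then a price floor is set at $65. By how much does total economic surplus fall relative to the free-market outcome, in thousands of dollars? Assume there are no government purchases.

367.5

Without the control the market clears where 397 - 6P = 4P - 183, i.e. P* = 58 and Q* = 49.
Because the floor (65) lies above the market-clearing price, it is binding.
At P = 65: Qd = 397 - 6·65 = 7 and Qs = 4·65 - 183 = 77.
Quantity traded falls to 7. At Q = 7 the demand price is (397 - 7)/6 = 65 and the supply price is (183 + 7)/4 = 47.5.
Deadweight loss = ½ · (65 - 47.5) · (49 - 7) = ½ · 17.5 · 42 = 367.5.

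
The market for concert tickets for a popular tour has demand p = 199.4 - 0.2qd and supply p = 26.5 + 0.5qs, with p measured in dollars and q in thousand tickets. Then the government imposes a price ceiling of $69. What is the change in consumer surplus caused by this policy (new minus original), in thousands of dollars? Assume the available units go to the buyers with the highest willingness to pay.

4260.6

Rearranging demand gives qd = 997 - 5p; rearranging supply gives qs = 2p - 53. Setting quantity demanded equal to quantity supplied, 997 - 5p = 2p - 53, gives p* = 150 and q* = 247.
Since 69 < 150, the ceiling is binding.
At p = 69: qd = 997 - 5·69 = 652 and qs = 2·69 - 53 = 85.
Consumer surplus without the control is ½ · (199.4 - 150) · 247 = 6100.9.
With the ceiling, 85 units are sold at 69 (assume they go to the highest-value buyers). The demand price at q = 85 is 182.4, so CS = ½ · [(199.4 - 69) + (182.4 - 69)] · 85 = 10361.5.
Change in consumer surplus = 10361.5 - 6100.9 = 4260.6.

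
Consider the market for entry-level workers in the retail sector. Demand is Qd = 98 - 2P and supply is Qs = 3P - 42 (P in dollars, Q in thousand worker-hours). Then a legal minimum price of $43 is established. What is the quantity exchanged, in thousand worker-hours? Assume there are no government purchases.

In a free market, 98 - 2P = 3P - 42 gives the equilibrium P* = 28, Q* = 42.
Since 43 > 28, the floor is binding.
At P = 43: Qd = 98 - 2·43 = 12 and Qs = 3·43 - 42 = 87.
The quantity actually transacted is the short side, demand: 12.

12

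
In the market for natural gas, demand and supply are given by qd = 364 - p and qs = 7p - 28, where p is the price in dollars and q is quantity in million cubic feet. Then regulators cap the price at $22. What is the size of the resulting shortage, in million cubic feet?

Without the control the market clears where 364 - p = 7p - 28, i.e. p* = 49 and q* = 315.
Since 22 < 49, the ceiling is binding.
At p = 22: qd = 364 - 22 = 342 and qs = 7·22 - 28 = 126.
Shortage = qd - qs = 342 - 126 = 216.

216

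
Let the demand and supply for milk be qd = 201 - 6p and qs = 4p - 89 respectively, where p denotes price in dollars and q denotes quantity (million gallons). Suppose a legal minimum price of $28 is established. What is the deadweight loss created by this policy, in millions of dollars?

0

In a free market, 201 - 6p = 4p - 89 gives the equilibrium p* = 29, q* = 27.
The floor of 28 is below the equilibrium price 29, so it is not binding; the market clears at p* = 29, q* = 27.
Since the control does not bind, no trades are prevented and deadweight loss is zero.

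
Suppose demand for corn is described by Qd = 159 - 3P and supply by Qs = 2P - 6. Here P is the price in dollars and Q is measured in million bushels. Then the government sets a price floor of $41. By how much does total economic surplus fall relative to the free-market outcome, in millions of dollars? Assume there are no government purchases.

Setting quantity demanded equal to quantity supplied, 159 - 3P = 2P - 6, gives P* = 33 and Q* = 60.
The floor of 41 is above the equilibrium price 33, so it binds.
At P = 41: Qd = 159 - 3·41 = 36 and Qs = 2·41 - 6 = 76.
Quantity traded falls to 36. At Q = 36 the demand price is (159 - 36)/3 = 41 and the supply price is (6 + 36)/2 = 21.
Deadweight loss = ½ · (41 - 21) · (60 - 36) = ½ · 20 · 24 = 240.

240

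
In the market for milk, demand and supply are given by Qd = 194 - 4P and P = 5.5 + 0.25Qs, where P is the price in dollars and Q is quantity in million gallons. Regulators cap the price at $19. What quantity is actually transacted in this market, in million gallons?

Rearranging supply gives Qs = 4P - 22. Equilibrium: 194 - 4P = 4P - 22, so 216 = 8P and P* = 27, Q* = 86.
Since 19 < 27, the ceiling is binding.
At P = 19: Qd = 194 - 4·19 = 118 and Qs = 4·19 - 22 = 54.
The quantity actually transacted is the short side, supply: 54.

54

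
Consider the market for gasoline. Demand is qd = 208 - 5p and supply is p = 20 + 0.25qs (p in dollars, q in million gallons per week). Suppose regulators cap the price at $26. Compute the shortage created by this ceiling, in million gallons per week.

54

Rearranging supply gives qs = 4p - 80. Setting quantity demanded equal to quantity supplied, 208 - 5p = 4p - 80, gives p* = 32 and q* = 48.
Because the ceiling (26) lies below the market-clearing price, it is binding.
At p = 26: qd = 208 - 5·26 = 78 and qs = 4·26 - 80 = 24.
Shortage = qd - qs = 78 - 24 = 54.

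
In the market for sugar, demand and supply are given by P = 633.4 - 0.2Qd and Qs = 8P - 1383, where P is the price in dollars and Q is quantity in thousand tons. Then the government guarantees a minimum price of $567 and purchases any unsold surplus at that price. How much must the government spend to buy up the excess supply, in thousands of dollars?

Rearranging demand gives Qd = 3167 - 5P. Without the control the market clears where 3167 - 5P = 8P - 1383, i.e. P* = 350 and Q* = 1417.
Because the floor (567) lies above the market-clearing price, it is binding.
At P = 567: Qd = 3167 - 5·567 = 332 and Qs = 8·567 - 1383 = 3153.
Surplus = Qs - Qd = 2821.
Government expenditure = surplus × support price = 2821 × 567 = 1599507.

1599507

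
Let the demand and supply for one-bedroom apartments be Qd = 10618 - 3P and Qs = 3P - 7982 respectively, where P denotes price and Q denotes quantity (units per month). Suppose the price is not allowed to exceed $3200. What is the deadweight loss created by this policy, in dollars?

In a free market, 10618 - 3P = 3P - 7982 gives the equilibrium P* = 3100, Q* = 1318.
Since 3200 is above P* = 3100, the ceiling does not bind and the free-market outcome prevails.
Since the control does not bind, no trades are prevented and deadweight loss is zero.

0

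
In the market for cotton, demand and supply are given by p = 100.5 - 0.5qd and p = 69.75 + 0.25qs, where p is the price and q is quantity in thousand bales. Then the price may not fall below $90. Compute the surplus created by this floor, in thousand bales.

Rearranging demand gives qd = 201 - 2p; rearranging supply gives qs = 4p - 279. Equilibrium: 201 - 2p = 4p - 279, so 480 = 6p and p* = 80, q* = 41.
The floor of 90 is above the equilibrium price 80, so it binds.
At p = 90: qd = 201 - 2·90 = 21 and qs = 4·90 - 279 = 81.
Surplus = qs - qd = 81 - 21 = 60.

60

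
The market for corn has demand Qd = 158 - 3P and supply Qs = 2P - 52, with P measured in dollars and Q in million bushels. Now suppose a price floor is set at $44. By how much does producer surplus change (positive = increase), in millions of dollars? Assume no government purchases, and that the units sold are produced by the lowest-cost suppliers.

In a free market, 158 - 3P = 2P - 52 gives the equilibrium P* = 42, Q* = 32.
The floor of 44 is above the equilibrium price 42, so it binds.
At P = 44: Qd = 158 - 3·44 = 26 and Qs = 2·44 - 52 = 36.
Producer surplus without the control is ½ · (42 - 26) · 32 = 256.
With the floor, 26 units are sold at 44. The supply price at Q = 26 is 39, so PS = ½ · [(44 - 26) + (44 - 39)] · 26 = 299.
Change in producer surplus = 299 - 256 = 43.

43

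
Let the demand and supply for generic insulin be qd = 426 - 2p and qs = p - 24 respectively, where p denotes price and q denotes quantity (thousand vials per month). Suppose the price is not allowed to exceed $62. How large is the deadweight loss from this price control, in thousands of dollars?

In a free market, 426 - 2p = p - 24 gives the equilibrium p* = 150, q* = 126.
Because the ceiling (62) lies below the market-clearing price, it is binding.
At p = 62: qd = 426 - 2·62 = 302 and qs = 62 - 24 = 38.
Quantity traded falls to 38. At q = 38 the demand price is (426 - 38)/2 = 194 and the supply price is 24 + 38 = 62.
Deadweight loss = ½ · (194 - 62) · (126 - 38) = ½ · 132 · 88 = 5808.

5808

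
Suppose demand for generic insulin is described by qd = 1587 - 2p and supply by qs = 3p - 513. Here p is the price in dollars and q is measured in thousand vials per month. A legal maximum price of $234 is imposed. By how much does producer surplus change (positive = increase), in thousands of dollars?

-87048

In a free market, 1587 - 2p = 3p - 513 gives the equilibrium p* = 420, q* = 747.
The ceiling of 234 is below the equilibrium price 420, so it binds.
At p = 234: qd = 1587 - 2·234 = 1119 and qs = 3·234 - 513 = 189.
Producer surplus without the control is ½ · (420 - 171) · 747 = 93001.5.
With the ceiling, producers sell 189 units at 234, so PS = ½ · (234 - 171) · 189 = 5953.5.
Change in producer surplus = 5953.5 - 93001.5 = -87048.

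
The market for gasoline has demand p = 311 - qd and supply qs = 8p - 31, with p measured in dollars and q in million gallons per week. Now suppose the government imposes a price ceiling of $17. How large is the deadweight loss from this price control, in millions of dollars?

Rearranging demand gives qd = 311 - p. Without the control the market clears where 311 - p = 8p - 31, i.e. p* = 38 and q* = 273.
Because the ceiling (17) lies below the market-clearing price, it is binding.
At p = 17: qd = 311 - 17 = 294 and qs = 8·17 - 31 = 105.
Quantity traded falls to 105. At q = 105 the demand price is 311 - 105 = 206 and the supply price is (31 + 105)/8 = 17.
Deadweight loss = ½ · (206 - 17) · (273 - 105) = ½ · 189 · 168 = 15876.

15876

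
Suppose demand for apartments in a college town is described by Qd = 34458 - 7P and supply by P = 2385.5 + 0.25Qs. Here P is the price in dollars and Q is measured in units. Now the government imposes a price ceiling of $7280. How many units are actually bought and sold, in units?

Rearranging supply gives Qs = 4P - 9542. Equilibrium: 34458 - 7P = 4P - 9542, so 44000 = 11P and P* = 4000, Q* = 6458.
The ceiling of 7280 is above the equilibrium price 4000, so it is not binding; the market clears at P* = 4000, Q* = 6458.

6458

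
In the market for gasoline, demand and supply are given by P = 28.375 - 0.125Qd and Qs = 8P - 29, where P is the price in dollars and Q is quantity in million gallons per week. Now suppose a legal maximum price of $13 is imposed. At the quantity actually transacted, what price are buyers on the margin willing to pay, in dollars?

19

Rearranging demand gives Qd = 227 - 8P. Without the control the market clears where 227 - 8P = 8P - 29, i.e. P* = 16 and Q* = 99.
Because the ceiling (13) lies below the market-clearing price, it is binding.
At P = 13: Qd = 227 - 8·13 = 123 and Qs = 8·13 - 29 = 75.
Only 75 units reach the market. On the demand curve, the marginal buyer's willingness to pay at Q = 75 is (227 - 75)/8 = 19.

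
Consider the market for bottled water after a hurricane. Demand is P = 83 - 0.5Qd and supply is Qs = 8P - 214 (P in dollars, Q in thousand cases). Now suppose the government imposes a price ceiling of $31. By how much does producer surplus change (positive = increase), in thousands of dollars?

-434

Rearranging demand gives Qd = 166 - 2P. In a free market, 166 - 2P = 8P - 214 gives the equilibrium P* = 38, Q* = 90.
Because the ceiling (31) lies below the market-clearing price, it is binding.
At P = 31: Qd = 166 - 2·31 = 104 and Qs = 8·31 - 214 = 34.
Producer surplus without the control is ½ · (38 - 26.75) · 90 = 506.25.
With the ceiling, producers sell 34 units at 31, so PS = ½ · (31 - 26.75) · 34 = 72.25.
Change in producer surplus = 72.25 - 506.25 = -434.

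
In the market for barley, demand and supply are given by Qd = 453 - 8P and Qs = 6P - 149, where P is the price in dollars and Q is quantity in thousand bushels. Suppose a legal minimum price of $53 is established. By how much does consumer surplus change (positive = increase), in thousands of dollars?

-690

Without the control the market clears where 453 - 8P = 6P - 149, i.e. P* = 43 and Q* = 109.
Since 53 > 43, the floor is binding.
At P = 53: Qd = 453 - 8·53 = 29 and Qs = 6·53 - 149 = 169.
Consumer surplus without the control is ½ · (56.625 - 43) · 109 = 742.5625.
With the floor, consumers buy 29 units at 53, so CS = ½ · (56.625 - 53) · 29 = 52.5625.
Change in consumer surplus = 52.5625 - 742.5625 = -690.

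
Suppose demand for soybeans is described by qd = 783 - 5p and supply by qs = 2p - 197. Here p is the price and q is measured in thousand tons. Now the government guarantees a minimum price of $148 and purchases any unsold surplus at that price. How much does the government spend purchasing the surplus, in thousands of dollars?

Setting quantity demanded equal to quantity supplied, 783 - 5p = 2p - 197, gives p* = 140 and q* = 83.
Since 148 > 140, the floor is binding.
At p = 148: qd = 783 - 5·148 = 43 and qs = 2·148 - 197 = 99.
Surplus = qs - qd = 56.
Government expenditure = surplus × support price = 56 × 148 = 8288.

8288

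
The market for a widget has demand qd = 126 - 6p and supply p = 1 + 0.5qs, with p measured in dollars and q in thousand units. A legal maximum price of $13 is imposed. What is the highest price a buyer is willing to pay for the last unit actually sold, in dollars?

Rearranging supply gives qs = 2p - 2. In a free market, 126 - 6p = 2p - 2 gives the equilibrium p* = 16, q* = 30.
The ceiling of 13 is below the equilibrium price 16, so it binds.
At p = 13: qd = 126 - 6·13 = 48 and qs = 2·13 - 2 = 24.
Only 24 units reach the market. On the demand curve, the marginal buyer's willingness to pay at q = 24 is (126 - 24)/6 = 17.

17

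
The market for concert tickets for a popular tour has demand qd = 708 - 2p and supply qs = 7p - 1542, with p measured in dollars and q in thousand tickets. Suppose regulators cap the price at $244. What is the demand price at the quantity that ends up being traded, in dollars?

Setting quantity demanded equal to quantity supplied, 708 - 2p = 7p - 1542, gives p* = 250 and q* = 208.
The ceiling of 244 is below the equilibrium price 250, so it binds.
At p = 244: qd = 708 - 2·244 = 220 and qs = 7·244 - 1542 = 166.
Only 166 units reach the market. On the demand curve, the marginal buyer's willingness to pay at q = 166 is (708 - 166)/2 = 271.

271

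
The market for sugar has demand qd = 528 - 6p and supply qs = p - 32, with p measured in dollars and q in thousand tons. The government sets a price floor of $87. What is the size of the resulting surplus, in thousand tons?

49

Equilibrium: 528 - 6p = p - 32, so 560 = 7p and p* = 80, q* = 48.
Since 87 > 80, the floor is binding.
At p = 87: qd = 528 - 6·87 = 6 and qs = 87 - 32 = 55.
Surplus = qs - qd = 55 - 6 = 49.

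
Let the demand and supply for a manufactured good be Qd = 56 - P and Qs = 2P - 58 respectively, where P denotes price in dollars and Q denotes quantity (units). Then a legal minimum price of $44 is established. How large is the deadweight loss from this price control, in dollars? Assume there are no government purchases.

In a free market, 56 - P = 2P - 58 gives the equilibrium P* = 38, Q* = 18.
Because the floor (44) lies above the market-clearing price, it is binding.
At P = 44: Qd = 56 - 44 = 12 and Qs = 2·44 - 58 = 30.
Quantity traded falls to 12. At Q = 12 the demand price is 56 - 12 = 44 and the supply price is (58 + 12)/2 = 35.
Deadweight loss = ½ · (44 - 35) · (18 - 12) = ½ · 9 · 6 = 27.

27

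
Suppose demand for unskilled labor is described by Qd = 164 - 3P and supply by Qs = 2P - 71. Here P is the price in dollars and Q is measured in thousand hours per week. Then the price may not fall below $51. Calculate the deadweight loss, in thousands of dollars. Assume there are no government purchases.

In a free market, 164 - 3P = 2P - 71 gives the equilibrium P* = 47, Q* = 23.
Since 51 > 47, the floor is binding.
At P = 51: Qd = 164 - 3·51 = 11 and Qs = 2·51 - 71 = 31.
Quantity traded falls to 11. At Q = 11 the demand price is (164 - 11)/3 = 51 and the supply price is (71 + 11)/2 = 41.
Deadweight loss = ½ · (51 - 41) · (23 - 11) = ½ · 10 · 12 = 60.

60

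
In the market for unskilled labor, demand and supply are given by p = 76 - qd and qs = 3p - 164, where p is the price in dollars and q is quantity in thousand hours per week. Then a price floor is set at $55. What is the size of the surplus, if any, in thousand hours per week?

Rearranging demand gives qd = 76 - p. Without the control the market clears where 76 - p = 3p - 164, i.e. p* = 60 and q* = 16.
Since 55 is below p* = 60, the floor does not bind and the free-market outcome prevails.
Since the control does not bind, there is no surplus.

0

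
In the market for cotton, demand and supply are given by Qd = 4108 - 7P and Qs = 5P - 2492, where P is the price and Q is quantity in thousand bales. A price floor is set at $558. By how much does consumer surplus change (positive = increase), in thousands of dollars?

Equilibrium: 4108 - 7P = 5P - 2492, so 6600 = 12P and P* = 550, Q* = 258.
The floor of 558 is above the equilibrium price 550, so it binds.
At P = 558: Qd = 4108 - 7·558 = 202 and Qs = 5·558 - 2492 = 298.
Consumer surplus without the control is ½ · (4108/7 - 550) · 258 = 33282/7.
With the floor, consumers buy 202 units at 558, so CS = ½ · (4108/7 - 558) · 202 = 20402/7.
Change in consumer surplus = 20402/7 - 33282/7 = -1840.

-1840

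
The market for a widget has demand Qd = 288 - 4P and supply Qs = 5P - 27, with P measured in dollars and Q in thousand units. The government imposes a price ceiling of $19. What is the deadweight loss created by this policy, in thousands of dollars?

1440

Setting quantity demanded equal to quantity supplied, 288 - 4P = 5P - 27, gives P* = 35 and Q* = 148.
The ceiling of 19 is below the equilibrium price 35, so it binds.
At P = 19: Qd = 288 - 4·19 = 212 and Qs = 5·19 - 27 = 68.
Quantity traded falls to 68. At Q = 68 the demand price is (288 - 68)/4 = 55 and the supply price is (27 + 68)/5 = 19.
Deadweight loss = ½ · (55 - 19) · (148 - 68) = ½ · 36 · 80 = 1440.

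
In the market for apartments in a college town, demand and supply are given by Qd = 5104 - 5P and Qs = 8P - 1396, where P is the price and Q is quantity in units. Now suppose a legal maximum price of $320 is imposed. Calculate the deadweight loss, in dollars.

Without the control the market clears where 5104 - 5P = 8P - 1396, i.e. P* = 500 and Q* = 2604.
The ceiling of 320 is below the equilibrium price 500, so it binds.
At P = 320: Qd = 5104 - 5·320 = 3504 and Qs = 8·320 - 1396 = 1164.
Quantity traded falls to 1164. At Q = 1164 the demand price is (5104 - 1164)/5 = 788 and the supply price is (1396 + 1164)/8 = 320.
Deadweight loss = ½ · (788 - 320) · (2604 - 1164) = ½ · 468 · 1440 = 336960.

336960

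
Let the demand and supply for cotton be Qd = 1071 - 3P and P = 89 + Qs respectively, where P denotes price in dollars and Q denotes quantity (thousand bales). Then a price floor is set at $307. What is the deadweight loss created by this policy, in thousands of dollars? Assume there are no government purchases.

1734

Rearranging supply gives Qs = P - 89. Equilibrium: 1071 - 3P = P - 89, so 1160 = 4P and P* = 290, Q* = 201.
The floor of 307 is above the equilibrium price 290, so it binds.
At P = 307: Qd = 1071 - 3·307 = 150 and Qs = 307 - 89 = 218.
Quantity traded falls to 150. At Q = 150 the demand price is (1071 - 150)/3 = 307 and the supply price is 89 + 150 = 239.
Deadweight loss = ½ · (307 - 239) · (201 - 150) = ½ · 68 · 51 = 1734.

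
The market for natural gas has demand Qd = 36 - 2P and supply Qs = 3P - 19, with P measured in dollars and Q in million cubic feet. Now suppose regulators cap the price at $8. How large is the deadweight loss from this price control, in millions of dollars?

33.75

Equilibrium: 36 - 2P = 3P - 19, so 55 = 5P and P* = 11, Q* = 14.
Since 8 < 11, the ceiling is binding.
At P = 8: Qd = 36 - 2·8 = 20 and Qs = 3·8 - 19 = 5.
Quantity traded falls to 5. At Q = 5 the demand price is (36 - 5)/2 = 15.5 and the supply price is (19 + 5)/3 = 8.
Deadweight loss = ½ · (15.5 - 8) · (14 - 5) = ½ · 7.5 · 9 = 33.75.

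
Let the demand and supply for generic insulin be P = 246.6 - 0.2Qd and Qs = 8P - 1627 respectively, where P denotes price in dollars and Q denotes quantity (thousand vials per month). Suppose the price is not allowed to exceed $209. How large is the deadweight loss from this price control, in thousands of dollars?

Rearranging demand gives Qd = 1233 - 5P. Setting quantity demanded equal to quantity supplied, 1233 - 5P = 8P - 1627, gives P* = 220 and Q* = 133.
The ceiling of 209 is below the equilibrium price 220, so it binds.
At P = 209: Qd = 1233 - 5·209 = 188 and Qs = 8·209 - 1627 = 45.
Quantity traded falls to 45. At Q = 45 the demand price is (1233 - 45)/5 = 237.6 and the supply price is (1627 + 45)/8 = 209.
Deadweight loss = ½ · (237.6 - 209) · (133 - 45) = ½ · 28.6 · 88 = 1258.4.

1258.4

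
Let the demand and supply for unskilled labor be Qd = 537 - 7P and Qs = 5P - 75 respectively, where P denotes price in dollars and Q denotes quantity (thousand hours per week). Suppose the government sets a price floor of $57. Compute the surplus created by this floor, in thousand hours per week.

72

Without the control the market clears where 537 - 7P = 5P - 75, i.e. P* = 51 and Q* = 180.
Because the floor (57) lies above the market-clearing price, it is binding.
At P = 57: Qd = 537 - 7·57 = 138 and Qs = 5·57 - 75 = 210.
Surplus = Qs - Qd = 210 - 138 = 72.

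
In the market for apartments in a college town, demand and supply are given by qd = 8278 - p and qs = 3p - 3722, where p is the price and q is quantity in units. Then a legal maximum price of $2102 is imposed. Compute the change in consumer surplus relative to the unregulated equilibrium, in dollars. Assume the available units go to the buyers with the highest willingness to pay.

Setting quantity demanded equal to quantity supplied, 8278 - p = 3p - 3722, gives p* = 3000 and q* = 5278.
The ceiling of 2102 is below the equilibrium price 3000, so it binds.
At p = 2102: qd = 8278 - 2102 = 6176 and qs = 3·2102 - 3722 = 2584.
Consumer surplus without the control is ½ · (8278 - 3000) · 5278 = 13928642.
With the ceiling, 2584 units are sold at 2102 (assume they go to the highest-value buyers). The demand price at q = 2584 is 5694, so CS = ½ · [(8278 - 2102) + (5694 - 2102)] · 2584 = 12620256.
Change in consumer surplus = 12620256 - 13928642 = -1308386.

-1308386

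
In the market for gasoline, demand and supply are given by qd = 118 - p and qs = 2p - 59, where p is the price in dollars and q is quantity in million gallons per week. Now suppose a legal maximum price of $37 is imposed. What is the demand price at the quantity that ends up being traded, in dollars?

Setting quantity demanded equal to quantity supplied, 118 - p = 2p - 59, gives p* = 59 and q* = 59.
The ceiling of 37 is below the equilibrium price 59, so it binds.
At p = 37: qd = 118 - 37 = 81 and qs = 2·37 - 59 = 15.
Only 15 units reach the market. On the demand curve, the marginal buyer's willingness to pay at q = 15 is (118 - 15) = 103.

103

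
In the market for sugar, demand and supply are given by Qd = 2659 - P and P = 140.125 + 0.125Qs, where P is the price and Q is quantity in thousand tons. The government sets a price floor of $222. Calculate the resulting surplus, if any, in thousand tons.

Rearranging supply gives Qs = 8P - 1121. Setting quantity demanded equal to quantity supplied, 2659 - P = 8P - 1121, gives P* = 420 and Q* = 2239.
Since 222 is below P* = 420, the floor does not bind and the free-market outcome prevails.
Since the control does not bind, there is no surplus.

0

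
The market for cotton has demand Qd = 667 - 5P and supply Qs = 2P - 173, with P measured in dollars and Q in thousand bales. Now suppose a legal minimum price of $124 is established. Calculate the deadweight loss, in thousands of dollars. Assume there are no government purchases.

Equilibrium: 667 - 5P = 2P - 173, so 840 = 7P and P* = 120, Q* = 67.
Since 124 > 120, the floor is binding.
At P = 124: Qd = 667 - 5·124 = 47 and Qs = 2·124 - 173 = 75.
Quantity traded falls to 47. At Q = 47 the demand price is (667 - 47)/5 = 124 and the supply price is (173 + 47)/2 = 110.
Deadweight loss = ½ · (124 - 110) · (67 - 47) = ½ · 14 · 20 = 140.

140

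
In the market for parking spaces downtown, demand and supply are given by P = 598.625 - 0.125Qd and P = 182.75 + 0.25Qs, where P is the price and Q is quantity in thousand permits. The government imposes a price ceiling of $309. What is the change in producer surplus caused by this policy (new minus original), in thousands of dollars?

-121857

Rearranging demand gives Qd = 4789 - 8P; rearranging supply gives Qs = 4P - 731. Equilibrium: 4789 - 8P = 4P - 731, so 5520 = 12P and P* = 460, Q* = 1109.
The ceiling of 309 is below the equilibrium price 460, so it binds.
At P = 309: Qd = 4789 - 8·309 = 2317 and Qs = 4·309 - 731 = 505.
Producer surplus without the control is ½ · (460 - 182.75) · 1109 = 153735.125.
With the ceiling, producers sell 505 units at 309, so PS = ½ · (309 - 182.75) · 505 = 31878.125.
Change in producer surplus = 31878.125 - 153735.125 = -121857.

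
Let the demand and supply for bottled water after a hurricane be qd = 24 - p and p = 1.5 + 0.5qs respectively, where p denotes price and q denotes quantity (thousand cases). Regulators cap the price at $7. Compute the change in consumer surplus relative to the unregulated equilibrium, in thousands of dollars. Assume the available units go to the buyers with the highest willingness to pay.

14

Rearranging supply gives qs = 2p - 3. In a free market, 24 - p = 2p - 3 gives the equilibrium p* = 9, q* = 15.
Because the ceiling (7) lies below the market-clearing price, it is binding.
At p = 7: qd = 24 - 7 = 17 and qs = 2·7 - 3 = 11.
Consumer surplus without the control is ½ · (24 - 9) · 15 = 112.5.
With the ceiling, 11 units are sold at 7 (assume they go to the highest-value buyers). The demand price at q = 11 is 13, so CS = ½ · [(24 - 7) + (13 - 7)] · 11 = 126.5.
Change in consumer surplus = 126.5 - 112.5 = 14.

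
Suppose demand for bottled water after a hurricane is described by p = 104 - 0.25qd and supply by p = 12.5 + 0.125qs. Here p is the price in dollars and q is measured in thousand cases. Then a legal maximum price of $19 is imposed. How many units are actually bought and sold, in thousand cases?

52

Rearranging demand gives qd = 416 - 4p; rearranging supply gives qs = 8p - 100. Without the control the market clears where 416 - 4p = 8p - 100, i.e. p* = 43 and q* = 244.
Because the ceiling (19) lies below the market-clearing price, it is binding.
At p = 19: qd = 416 - 4·19 = 340 and qs = 8·19 - 100 = 52.
The quantity actually transacted is the short side, supply: 52.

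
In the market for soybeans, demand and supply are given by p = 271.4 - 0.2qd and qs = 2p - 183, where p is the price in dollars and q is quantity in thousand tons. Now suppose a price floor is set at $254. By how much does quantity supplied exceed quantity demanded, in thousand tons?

Rearranging demand gives qd = 1357 - 5p. Without the control the market clears where 1357 - 5p = 2p - 183, i.e. p* = 220 and q* = 257.
Since 254 > 220, the floor is binding.
At p = 254: qd = 1357 - 5·254 = 87 and qs = 2·254 - 183 = 325.
Surplus = qs - qd = 325 - 87 = 238.

238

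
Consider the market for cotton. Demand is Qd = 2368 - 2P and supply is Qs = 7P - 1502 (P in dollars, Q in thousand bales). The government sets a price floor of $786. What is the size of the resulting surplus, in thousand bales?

3204

Equilibrium: 2368 - 2P = 7P - 1502, so 3870 = 9P and P* = 430, Q* = 1508.
The floor of 786 is above the equilibrium price 430, so it binds.
At P = 786: Qd = 2368 - 2·786 = 796 and Qs = 7·786 - 1502 = 4000.
Surplus = Qs - Qd = 4000 - 796 = 3204.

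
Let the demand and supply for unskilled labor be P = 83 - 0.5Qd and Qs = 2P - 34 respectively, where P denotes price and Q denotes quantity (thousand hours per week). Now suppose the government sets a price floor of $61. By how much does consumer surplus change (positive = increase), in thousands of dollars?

-605

Rearranging demand gives Qd = 166 - 2P. In a free market, 166 - 2P = 2P - 34 gives the equilibrium P* = 50, Q* = 66.
Because the floor (61) lies above the market-clearing price, it is binding.
At P = 61: Qd = 166 - 2·61 = 44 and Qs = 2·61 - 34 = 88.
Consumer surplus without the control is ½ · (83 - 50) · 66 = 1089.
With the floor, consumers buy 44 units at 61, so CS = ½ · (83 - 61) · 44 = 484.
Change in consumer surplus = 484 - 1089 = -605.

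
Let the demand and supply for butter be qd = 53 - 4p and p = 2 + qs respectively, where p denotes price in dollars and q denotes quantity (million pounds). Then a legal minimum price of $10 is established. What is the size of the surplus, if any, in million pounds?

Rearranging supply gives qs = p - 2. Setting quantity demanded equal to quantity supplied, 53 - 4p = p - 2, gives p* = 11 and q* = 9.
The floor of 10 is below the equilibrium price 11, so it is not binding; the market clears at p* = 11, q* = 9.
Since the control does not bind, there is no surplus.

0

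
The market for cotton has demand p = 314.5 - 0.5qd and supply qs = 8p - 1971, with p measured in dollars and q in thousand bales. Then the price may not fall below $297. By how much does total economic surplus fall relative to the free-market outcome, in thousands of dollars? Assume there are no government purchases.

Rearranging demand gives qd = 629 - 2p. Without the control the market clears where 629 - 2p = 8p - 1971, i.e. p* = 260 and q* = 109.
Since 297 > 260, the floor is binding.
At p = 297: qd = 629 - 2·297 = 35 and qs = 8·297 - 1971 = 405.
Quantity traded falls to 35. At q = 35 the demand price is (629 - 35)/2 = 297 and the supply price is (1971 + 35)/8 = 250.75.
Deadweight loss = ½ · (297 - 250.75) · (109 - 35) = ½ · 46.25 · 74 = 1711.25.

1711.25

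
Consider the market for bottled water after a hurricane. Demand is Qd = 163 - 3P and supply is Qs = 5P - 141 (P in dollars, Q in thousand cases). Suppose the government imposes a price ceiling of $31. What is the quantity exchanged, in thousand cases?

Without the control the market clears where 163 - 3P = 5P - 141, i.e. P* = 38 and Q* = 49.
Because the ceiling (31) lies below the market-clearing price, it is binding.
At P = 31: Qd = 163 - 3·31 = 70 and Qs = 5·31 - 141 = 14.
The quantity actually transacted is the short side, supply: 14.

14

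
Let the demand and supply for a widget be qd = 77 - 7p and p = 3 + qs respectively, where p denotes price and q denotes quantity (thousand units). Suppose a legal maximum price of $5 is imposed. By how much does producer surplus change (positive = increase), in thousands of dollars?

-22.5

Rearranging supply gives qs = p - 3. In a free market, 77 - 7p = p - 3 gives the equilibrium p* = 10, q* = 7.
Because the ceiling (5) lies below the market-clearing price, it is binding.
At p = 5: qd = 77 - 7·5 = 42 and qs = 5 - 3 = 2.
Producer surplus without the control is ½ · (10 - 3) · 7 = 24.5.
With the ceiling, producers sell 2 units at 5, so PS = ½ · (5 - 3) · 2 = 2.
Change in producer surplus = 2 - 24.5 = -22.5.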